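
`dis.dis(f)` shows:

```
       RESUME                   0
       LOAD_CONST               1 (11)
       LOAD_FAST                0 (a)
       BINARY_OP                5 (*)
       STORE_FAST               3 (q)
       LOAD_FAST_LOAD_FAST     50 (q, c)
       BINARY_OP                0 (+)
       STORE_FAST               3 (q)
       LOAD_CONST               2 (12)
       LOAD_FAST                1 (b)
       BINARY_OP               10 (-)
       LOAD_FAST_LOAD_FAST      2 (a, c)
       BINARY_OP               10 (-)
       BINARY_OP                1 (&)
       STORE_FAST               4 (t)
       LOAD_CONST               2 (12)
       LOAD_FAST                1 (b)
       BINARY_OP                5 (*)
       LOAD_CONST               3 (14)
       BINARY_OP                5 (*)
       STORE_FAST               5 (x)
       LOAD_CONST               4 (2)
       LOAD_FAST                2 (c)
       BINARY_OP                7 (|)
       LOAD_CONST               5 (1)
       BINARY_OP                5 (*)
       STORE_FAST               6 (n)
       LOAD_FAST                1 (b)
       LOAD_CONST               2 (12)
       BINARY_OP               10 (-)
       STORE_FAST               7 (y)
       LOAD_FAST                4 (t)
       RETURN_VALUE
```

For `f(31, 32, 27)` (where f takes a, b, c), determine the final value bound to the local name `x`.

LOAD_CONST → push 11. Stack: [11]
LOAD_FAST a → push 31. Stack: [11, 31]
BINARY_OP * → 11 * 31 = 341. Stack: [341]
STORE_FAST q → q=341. Stack: []
LOAD_FAST_LOAD_FAST q,c → push 341,27. Stack: [341, 27]
BINARY_OP + → 341 + 27 = 368. Stack: [368]
STORE_FAST q → q=368. Stack: []
LOAD_CONST → push 12. Stack: [12]
LOAD_FAST b → push 32. Stack: [12, 32]
BINARY_OP - → 12 - 32 = -20. Stack: [-20]
LOAD_FAST_LOAD_FAST a,c → push 31,27. Stack: [-20, 31, 27]
BINARY_OP - → 31 - 27 = 4. Stack: [-20, 4]
BINARY_OP & → -20 & 4 = 4. Stack: [4]
STORE_FAST t → t=4. Stack: []
LOAD_CONST → push 12. Stack: [12]
LOAD_FAST b → push 32. Stack: [12, 32]
BINARY_OP * → 12 * 32 = 384. Stack: [384]
LOAD_CONST → push 14. Stack: [384, 14]
BINARY_OP * → 384 * 14 = 5376. Stack: [5376]
STORE_FAST x → x=5376. Stack: []
LOAD_CONST → push 2. Stack: [2]
LOAD_FAST c → push 27. Stack: [2, 27]
BINARY_OP | → 2 | 27 = 27. Stack: [27]
LOAD_CONST → push 1. Stack: [27, 1]
BINARY_OP * → 27 * 1 = 27. Stack: [27]
STORE_FAST n → n=27. Stack: []
LOAD_FAST b → push 32. Stack: [32]
LOAD_CONST → push 12. Stack: [32, 12]
BINARY_OP - → 32 - 12 = 20. Stack: [20]
STORE_FAST y → y=20. Stack: []
LOAD_FAST t → push 4. Stack: [4]
RETURN_VALUE → return 4.

5376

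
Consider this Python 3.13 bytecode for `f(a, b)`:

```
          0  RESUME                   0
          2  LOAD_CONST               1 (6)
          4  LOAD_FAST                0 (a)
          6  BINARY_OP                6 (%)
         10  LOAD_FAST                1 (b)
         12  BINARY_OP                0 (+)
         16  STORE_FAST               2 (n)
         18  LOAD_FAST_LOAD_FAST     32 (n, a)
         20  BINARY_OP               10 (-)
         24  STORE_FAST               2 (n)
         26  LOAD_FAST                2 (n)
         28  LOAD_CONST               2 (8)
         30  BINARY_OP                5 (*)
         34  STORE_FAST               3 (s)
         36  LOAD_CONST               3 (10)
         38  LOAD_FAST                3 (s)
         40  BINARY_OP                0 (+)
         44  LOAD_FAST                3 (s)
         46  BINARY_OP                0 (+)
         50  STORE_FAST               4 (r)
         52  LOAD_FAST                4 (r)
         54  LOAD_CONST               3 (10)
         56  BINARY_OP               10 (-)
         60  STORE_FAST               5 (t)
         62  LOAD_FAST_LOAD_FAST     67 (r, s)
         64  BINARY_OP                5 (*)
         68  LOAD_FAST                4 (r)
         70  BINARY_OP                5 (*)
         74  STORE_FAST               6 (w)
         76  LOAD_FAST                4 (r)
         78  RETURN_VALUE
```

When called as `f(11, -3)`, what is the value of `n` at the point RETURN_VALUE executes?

LOAD_CONST → push 6. Stack: [6]
LOAD_FAST a → push 11. Stack: [6, 11]
BINARY_OP % → 6 % 11 = 6. Stack: [6]
LOAD_FAST b → push -3. Stack: [6, -3]
BINARY_OP + → 6 + -3 = 3. Stack: [3]
STORE_FAST n → n=3. Stack: []
LOAD_FAST_LOAD_FAST n,a → push 3,11. Stack: [3, 11]
BINARY_OP - → 3 - 11 = -8. Stack: [-8]
STORE_FAST n → n=-8. Stack: []
LOAD_FAST n → push -8. Stack: [-8]
LOAD_CONST → push 8. Stack: [-8, 8]
BINARY_OP * → -8 * 8 = -64. Stack: [-64]
STORE_FAST s → s=-64. Stack: []
LOAD_CONST → push 10. Stack: [10]
LOAD_FAST s → push -64. Stack: [10, -64]
BINARY_OP + → 10 + -64 = -54. Stack: [-54]
LOAD_FAST s → push -64. Stack: [-54, -64]
BINARY_OP + → -54 + -64 = -118. Stack: [-118]
STORE_FAST r → r=-118. Stack: []
LOAD_FAST r → push -118. Stack: [-118]
LOAD_CONST → push 10. Stack: [-118, 10]
BINARY_OP - → -118 - 10 = -128. Stack: [-128]
STORE_FAST t → t=-128. Stack: []
LOAD_FAST_LOAD_FAST r,s → push -118,-64. Stack: [-118, -64]
BINARY_OP * → -118 * -64 = 7552. Stack: [7552]
LOAD_FAST r → push -118. Stack: [7552, -118]
BINARY_OP * → 7552 * -118 = -891136. Stack: [-891136]
STORE_FAST w → w=-891136. Stack: []
LOAD_FAST r → push -118. Stack: [-118]
RETURN_VALUE → return -118.

-8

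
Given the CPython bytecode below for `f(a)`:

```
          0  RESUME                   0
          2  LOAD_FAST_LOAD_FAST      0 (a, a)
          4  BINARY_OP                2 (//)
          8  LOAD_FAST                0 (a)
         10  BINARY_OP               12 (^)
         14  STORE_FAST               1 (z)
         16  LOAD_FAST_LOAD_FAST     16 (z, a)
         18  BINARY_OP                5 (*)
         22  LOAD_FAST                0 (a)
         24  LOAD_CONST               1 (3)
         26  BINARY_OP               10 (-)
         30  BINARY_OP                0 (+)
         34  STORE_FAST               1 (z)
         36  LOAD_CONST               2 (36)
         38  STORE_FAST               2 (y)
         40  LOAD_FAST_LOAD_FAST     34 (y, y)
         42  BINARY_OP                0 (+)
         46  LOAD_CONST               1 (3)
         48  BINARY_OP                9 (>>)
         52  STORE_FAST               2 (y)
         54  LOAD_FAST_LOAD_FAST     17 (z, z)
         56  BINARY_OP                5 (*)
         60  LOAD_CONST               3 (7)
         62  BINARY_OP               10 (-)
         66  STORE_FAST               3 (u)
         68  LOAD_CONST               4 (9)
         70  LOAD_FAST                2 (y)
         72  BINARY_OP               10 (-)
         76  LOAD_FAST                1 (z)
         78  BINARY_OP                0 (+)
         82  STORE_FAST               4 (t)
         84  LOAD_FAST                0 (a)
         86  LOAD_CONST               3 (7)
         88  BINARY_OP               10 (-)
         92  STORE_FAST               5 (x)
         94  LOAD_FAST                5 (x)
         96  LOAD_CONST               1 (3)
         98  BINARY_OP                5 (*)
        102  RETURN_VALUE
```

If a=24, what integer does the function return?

LOAD_FAST_LOAD_FAST a,a → push 24,24. Stack: [24, 24]
BINARY_OP // → 24 // 24 = 1. Stack: [1]
LOAD_FAST a → push 24. Stack: [1, 24]
BINARY_OP ^ → 1 ^ 24 = 25. Stack: [25]
STORE_FAST z → z=25. Stack: []
LOAD_FAST_LOAD_FAST z,a → push 25,24. Stack: [25, 24]
BINARY_OP * → 25 * 24 = 600. Stack: [600]
LOAD_FAST a → push 24. Stack: [600, 24]
LOAD_CONST → push 3. Stack: [600, 24, 3]
BINARY_OP - → 24 - 3 = 21. Stack: [600, 21]
BINARY_OP + → 600 + 21 = 621. Stack: [621]
STORE_FAST z → z=621. Stack: []
LOAD_CONST → push 36. Stack: [36]
STORE_FAST y → y=36. Stack: []
LOAD_FAST_LOAD_FAST y,y → push 36,36. Stack: [36, 36]
BINARY_OP + → 36 + 36 = 72. Stack: [72]
LOAD_CONST → push 3. Stack: [72, 3]
BINARY_OP >> → 72 >> 3 = 9. Stack: [9]
STORE_FAST y → y=9. Stack: []
LOAD_FAST_LOAD_FAST z,z → push 621,621. Stack: [621, 621]
BINARY_OP * → 621 * 621 = 385641. Stack: [385641]
LOAD_CONST → push 7. Stack: [385641, 7]
BINARY_OP - → 385641 - 7 = 385634. Stack: [385634]
STORE_FAST u → u=385634. Stack: []
LOAD_CONST → push 9. Stack: [9]
LOAD_FAST y → push 9. Stack: [9, 9]
BINARY_OP - → 9 - 9 = 0. Stack: [0]
LOAD_FAST z → push 621. Stack: [0, 621]
BINARY_OP + → 0 + 621 = 621. Stack: [621]
STORE_FAST t → t=621. Stack: []
LOAD_FAST a → push 24. Stack: [24]
LOAD_CONST → push 7. Stack: [24, 7]
BINARY_OP - → 24 - 7 = 17. Stack: [17]
STORE_FAST x → x=17. Stack: []
LOAD_FAST x → push 17. Stack: [17]
LOAD_CONST → push 3. Stack: [17, 3]
BINARY_OP * → 17 * 3 = 51. Stack: [51]
RETURN_VALUE → return 51.

51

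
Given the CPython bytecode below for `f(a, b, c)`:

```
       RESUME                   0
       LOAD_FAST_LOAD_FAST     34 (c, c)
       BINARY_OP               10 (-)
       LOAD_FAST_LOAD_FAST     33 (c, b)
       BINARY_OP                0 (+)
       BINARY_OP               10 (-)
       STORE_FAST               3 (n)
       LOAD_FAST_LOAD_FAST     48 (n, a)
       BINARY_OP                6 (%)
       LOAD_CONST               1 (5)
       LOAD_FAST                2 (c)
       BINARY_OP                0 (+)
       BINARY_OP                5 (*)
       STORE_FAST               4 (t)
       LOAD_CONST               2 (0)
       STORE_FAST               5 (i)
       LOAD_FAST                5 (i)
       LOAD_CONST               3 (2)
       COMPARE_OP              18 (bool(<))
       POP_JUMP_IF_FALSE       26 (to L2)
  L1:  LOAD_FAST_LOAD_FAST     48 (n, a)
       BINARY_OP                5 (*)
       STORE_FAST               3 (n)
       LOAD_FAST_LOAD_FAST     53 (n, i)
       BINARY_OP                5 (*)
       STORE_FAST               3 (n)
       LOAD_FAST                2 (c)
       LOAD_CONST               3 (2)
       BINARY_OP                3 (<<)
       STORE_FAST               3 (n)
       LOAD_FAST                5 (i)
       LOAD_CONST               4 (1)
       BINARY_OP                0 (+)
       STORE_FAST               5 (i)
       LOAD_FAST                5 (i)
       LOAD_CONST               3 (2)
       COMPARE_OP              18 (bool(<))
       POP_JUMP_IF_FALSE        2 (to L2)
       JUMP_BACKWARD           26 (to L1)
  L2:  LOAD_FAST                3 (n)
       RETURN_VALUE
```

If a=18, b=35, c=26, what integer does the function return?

LOAD_FAST_LOAD_FAST c,c → push 26,26. Stack: [26, 26]
BINARY_OP - → 26 - 26 = 0. Stack: [0]
LOAD_FAST_LOAD_FAST c,b → push 26,35. Stack: [0, 26, 35]
BINARY_OP + → 26 + 35 = 61. Stack: [0, 61]
BINARY_OP - → 0 - 61 = -61. Stack: [-61]
STORE_FAST n → n=-61. Stack: []
LOAD_FAST_LOAD_FAST n,a → push -61,18. Stack: [-61, 18]
BINARY_OP % → -61 % 18 = 11. Stack: [11]
LOAD_CONST → push 5. Stack: [11, 5]
LOAD_FAST c → push 26. Stack: [11, 5, 26]
BINARY_OP + → 5 + 26 = 31. Stack: [11, 31]
BINARY_OP * → 11 * 31 = 341. Stack: [341]
STORE_FAST t → t=341. Stack: []
LOAD_CONST → push 0. Stack: [0]
STORE_FAST i → i=0. Stack: []
LOAD_FAST i → push 0. Stack: [0]
LOAD_CONST → push 2. Stack: [0, 2]
COMPARE_OP bool(<) → 0 vs 2 = True. Stack: [True]
POP_JUMP_IF_FALSE → pop True; no jump. Stack: []
LOAD_FAST_LOAD_FAST n,a → push -61,18. Stack: [-61, 18]
BINARY_OP * → -61 * 18 = -1098. Stack: [-1098]
STORE_FAST n → n=-1098. Stack: []
LOAD_FAST_LOAD_FAST n,i → push -1098,0. Stack: [-1098, 0]
BINARY_OP * → -1098 * 0 = 0. Stack: [0]
STORE_FAST n → n=0. Stack: []
LOAD_FAST c → push 26. Stack: [26]
LOAD_CONST → push 2. Stack: [26, 2]
BINARY_OP << → 26 << 2 = 104. Stack: [104]
STORE_FAST n → n=104. Stack: []
LOAD_FAST i → push 0. Stack: [0]
LOAD_CONST → push 1. Stack: [0, 1]
BINARY_OP + → 0 + 1 = 1. Stack: [1]
STORE_FAST i → i=1. Stack: []
LOAD_FAST i → push 1. Stack: [1]
LOAD_CONST → push 2. Stack: [1, 2]
COMPARE_OP bool(<) → 1 vs 2 = True. Stack: [True]
POP_JUMP_IF_FALSE → pop True; no jump. Stack: []
LOAD_FAST_LOAD_FAST n,a → push 104,18. Stack: [104, 18]
BINARY_OP * → 104 * 18 = 1872. Stack: [1872]
STORE_FAST n → n=1872. Stack: []
LOAD_FAST_LOAD_FAST n,i → push 1872,1. Stack: [1872, 1]
BINARY_OP * → 1872 * 1 = 1872. Stack: [1872]
STORE_FAST n → n=1872. Stack: []
LOAD_FAST c → push 26. Stack: [26]
LOAD_CONST → push 2. Stack: [26, 2]
BINARY_OP << → 26 << 2 = 104. Stack: [104]
STORE_FAST n → n=104. Stack: []
LOAD_FAST i → push 1. Stack: [1]
LOAD_CONST → push 1. Stack: [1, 1]
BINARY_OP + → 1 + 1 = 2. Stack: [2]
STORE_FAST i → i=2. Stack: []
LOAD_FAST i → push 2. Stack: [2]
LOAD_CONST → push 2. Stack: [2, 2]
COMPARE_OP bool(<) → 2 vs 2 = False. Stack: [False]
POP_JUMP_IF_FALSE → pop False; jump. Stack: []
LOAD_FAST n → push 104. Stack: [104]
RETURN_VALUE → return 104.

104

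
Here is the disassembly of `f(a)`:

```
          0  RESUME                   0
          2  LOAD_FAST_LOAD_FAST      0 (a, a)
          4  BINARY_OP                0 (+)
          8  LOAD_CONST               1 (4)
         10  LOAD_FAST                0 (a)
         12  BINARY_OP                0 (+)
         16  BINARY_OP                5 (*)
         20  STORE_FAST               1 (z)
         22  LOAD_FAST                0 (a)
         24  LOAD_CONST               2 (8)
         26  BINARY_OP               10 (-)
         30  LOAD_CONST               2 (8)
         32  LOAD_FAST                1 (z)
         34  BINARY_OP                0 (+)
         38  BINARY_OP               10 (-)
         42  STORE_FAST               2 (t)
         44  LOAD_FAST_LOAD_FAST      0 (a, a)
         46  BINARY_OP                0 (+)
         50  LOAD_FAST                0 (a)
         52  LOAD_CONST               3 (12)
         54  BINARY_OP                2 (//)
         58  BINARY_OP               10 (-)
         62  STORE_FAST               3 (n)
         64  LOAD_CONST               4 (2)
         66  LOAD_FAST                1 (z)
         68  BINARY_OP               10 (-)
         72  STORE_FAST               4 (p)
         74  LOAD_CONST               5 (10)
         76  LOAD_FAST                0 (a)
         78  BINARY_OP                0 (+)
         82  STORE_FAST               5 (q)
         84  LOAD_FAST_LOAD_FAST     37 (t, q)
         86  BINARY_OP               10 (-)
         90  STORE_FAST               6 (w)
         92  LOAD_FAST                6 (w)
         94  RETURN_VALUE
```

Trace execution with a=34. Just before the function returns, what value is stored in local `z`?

2584

LOAD_FAST_LOAD_FAST a,a → push 34,34. Stack: [34, 34]
BINARY_OP + → 34 + 34 = 68. Stack: [68]
LOAD_CONST → push 4. Stack: [68, 4]
LOAD_FAST a → push 34. Stack: [68, 4, 34]
BINARY_OP + → 4 + 34 = 38. Stack: [68, 38]
BINARY_OP * → 68 * 38 = 2584. Stack: [2584]
STORE_FAST z → z=2584. Stack: []
LOAD_FAST a → push 34. Stack: [34]
LOAD_CONST → push 8. Stack: [34, 8]
BINARY_OP - → 34 - 8 = 26. Stack: [26]
LOAD_CONST → push 8. Stack: [26, 8]
LOAD_FAST z → push 2584. Stack: [26, 8, 2584]
BINARY_OP + → 8 + 2584 = 2592. Stack: [26, 2592]
BINARY_OP - → 26 - 2592 = -2566. Stack: [-2566]
STORE_FAST t → t=-2566. Stack: []
LOAD_FAST_LOAD_FAST a,a → push 34,34. Stack: [34, 34]
BINARY_OP + → 34 + 34 = 68. Stack: [68]
LOAD_FAST a → push 34. Stack: [68, 34]
LOAD_CONST → push 12. Stack: [68, 34, 12]
BINARY_OP // → 34 // 12 = 2. Stack: [68, 2]
BINARY_OP - → 68 - 2 = 66. Stack: [66]
STORE_FAST n → n=66. Stack: []
LOAD_CONST → push 2. Stack: [2]
LOAD_FAST z → push 2584. Stack: [2, 2584]
BINARY_OP - → 2 - 2584 = -2582. Stack: [-2582]
STORE_FAST p → p=-2582. Stack: []
LOAD_CONST → push 10. Stack: [10]
LOAD_FAST a → push 34. Stack: [10, 34]
BINARY_OP + → 10 + 34 = 44. Stack: [44]
STORE_FAST q → q=44. Stack: []
LOAD_FAST_LOAD_FAST t,q → push -2566,44. Stack: [-2566, 44]
BINARY_OP - → -2566 - 44 = -2610. Stack: [-2610]
STORE_FAST w → w=-2610. Stack: []
LOAD_FAST w → push -2610. Stack: [-2610]
RETURN_VALUE → return -2610.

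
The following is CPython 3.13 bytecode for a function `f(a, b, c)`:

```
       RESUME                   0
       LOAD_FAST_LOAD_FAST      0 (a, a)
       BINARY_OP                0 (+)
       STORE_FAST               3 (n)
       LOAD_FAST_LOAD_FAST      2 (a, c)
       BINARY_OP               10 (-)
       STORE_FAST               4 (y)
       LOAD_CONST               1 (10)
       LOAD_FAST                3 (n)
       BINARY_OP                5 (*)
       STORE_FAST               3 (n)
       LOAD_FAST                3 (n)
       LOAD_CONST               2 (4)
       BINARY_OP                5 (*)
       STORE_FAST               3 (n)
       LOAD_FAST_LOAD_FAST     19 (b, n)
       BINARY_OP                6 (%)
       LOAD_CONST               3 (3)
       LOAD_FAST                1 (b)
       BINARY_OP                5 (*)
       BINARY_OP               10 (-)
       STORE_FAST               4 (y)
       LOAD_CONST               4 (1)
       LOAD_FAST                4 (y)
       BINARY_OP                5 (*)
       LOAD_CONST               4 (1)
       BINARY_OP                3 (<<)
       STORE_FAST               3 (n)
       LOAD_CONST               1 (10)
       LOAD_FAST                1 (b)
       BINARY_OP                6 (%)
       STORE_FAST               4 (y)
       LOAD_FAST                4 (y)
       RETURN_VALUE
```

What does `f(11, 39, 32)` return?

10

LOAD_FAST_LOAD_FAST a,a → push 11,11. Stack: [11, 11]
BINARY_OP + → 11 + 11 = 22. Stack: [22]
STORE_FAST n → n=22. Stack: []
LOAD_FAST_LOAD_FAST a,c → push 11,32. Stack: [11, 32]
BINARY_OP - → 11 - 32 = -21. Stack: [-21]
STORE_FAST y → y=-21. Stack: []
LOAD_CONST → push 10. Stack: [10]
LOAD_FAST n → push 22. Stack: [10, 22]
BINARY_OP * → 10 * 22 = 220. Stack: [220]
STORE_FAST n → n=220. Stack: []
LOAD_FAST n → push 220. Stack: [220]
LOAD_CONST → push 4. Stack: [220, 4]
BINARY_OP * → 220 * 4 = 880. Stack: [880]
STORE_FAST n → n=880. Stack: []
LOAD_FAST_LOAD_FAST b,n → push 39,880. Stack: [39, 880]
BINARY_OP % → 39 % 880 = 39. Stack: [39]
LOAD_CONST → push 3. Stack: [39, 3]
LOAD_FAST b → push 39. Stack: [39, 3, 39]
BINARY_OP * → 3 * 39 = 117. Stack: [39, 117]
BINARY_OP - → 39 - 117 = -78. Stack: [-78]
STORE_FAST y → y=-78. Stack: []
LOAD_CONST → push 1. Stack: [1]
LOAD_FAST y → push -78. Stack: [1, -78]
BINARY_OP * → 1 * -78 = -78. Stack: [-78]
LOAD_CONST → push 1. Stack: [-78, 1]
BINARY_OP << → -78 << 1 = -156. Stack: [-156]
STORE_FAST n → n=-156. Stack: []
LOAD_CONST → push 10. Stack: [10]
LOAD_FAST b → push 39. Stack: [10, 39]
BINARY_OP % → 10 % 39 = 10. Stack: [10]
STORE_FAST y → y=10. Stack: []
LOAD_FAST y → push 10. Stack: [10]
RETURN_VALUE → return 10.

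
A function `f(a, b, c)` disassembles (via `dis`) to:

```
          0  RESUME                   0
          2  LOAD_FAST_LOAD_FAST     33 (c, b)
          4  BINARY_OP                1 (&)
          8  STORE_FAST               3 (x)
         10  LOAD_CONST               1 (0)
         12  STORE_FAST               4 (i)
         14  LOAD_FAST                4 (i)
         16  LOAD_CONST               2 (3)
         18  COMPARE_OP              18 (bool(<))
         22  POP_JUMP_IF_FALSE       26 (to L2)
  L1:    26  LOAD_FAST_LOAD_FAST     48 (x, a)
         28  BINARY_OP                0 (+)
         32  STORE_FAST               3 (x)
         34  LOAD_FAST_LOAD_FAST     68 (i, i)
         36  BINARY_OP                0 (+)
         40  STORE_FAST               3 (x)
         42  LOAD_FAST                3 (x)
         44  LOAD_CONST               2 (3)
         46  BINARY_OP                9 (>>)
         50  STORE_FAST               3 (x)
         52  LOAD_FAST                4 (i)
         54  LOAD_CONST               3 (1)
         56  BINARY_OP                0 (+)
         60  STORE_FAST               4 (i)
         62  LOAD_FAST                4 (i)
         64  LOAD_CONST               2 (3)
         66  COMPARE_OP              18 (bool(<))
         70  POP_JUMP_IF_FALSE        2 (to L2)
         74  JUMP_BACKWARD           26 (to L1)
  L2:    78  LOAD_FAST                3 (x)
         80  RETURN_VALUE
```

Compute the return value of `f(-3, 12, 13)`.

LOAD_FAST_LOAD_FAST c,b → push 13,12. Stack: [13, 12]
BINARY_OP & → 13 & 12 = 12. Stack: [12]
STORE_FAST x → x=12. Stack: []
LOAD_CONST → push 0. Stack: [0]
STORE_FAST i → i=0. Stack: []
LOAD_FAST i → push 0. Stack: [0]
LOAD_CONST → push 3. Stack: [0, 3]
COMPARE_OP bool(<) → 0 vs 3 = True. Stack: [True]
POP_JUMP_IF_FALSE → pop True; no jump. Stack: []
LOAD_FAST_LOAD_FAST x,a → push 12,-3. Stack: [12, -3]
BINARY_OP + → 12 + -3 = 9. Stack: [9]
STORE_FAST x → x=9. Stack: []
LOAD_FAST_LOAD_FAST i,i → push 0,0. Stack: [0, 0]
BINARY_OP + → 0 + 0 = 0. Stack: [0]
STORE_FAST x → x=0. Stack: []
LOAD_FAST x → push 0. Stack: [0]
LOAD_CONST → push 3. Stack: [0, 3]
BINARY_OP >> → 0 >> 3 = 0. Stack: [0]
STORE_FAST x → x=0. Stack: []
LOAD_FAST i → push 0. Stack: [0]
LOAD_CONST → push 1. Stack: [0, 1]
BINARY_OP + → 0 + 1 = 1. Stack: [1]
STORE_FAST i → i=1. Stack: []
LOAD_FAST i → push 1. Stack: [1]
LOAD_CONST → push 3. Stack: [1, 3]
COMPARE_OP bool(<) → 1 vs 3 = True. Stack: [True]
POP_JUMP_IF_FALSE → pop True; no jump. Stack: []
LOAD_FAST_LOAD_FAST x,a → push 0,-3. Stack: [0, -3]
BINARY_OP + → 0 + -3 = -3. Stack: [-3]
STORE_FAST x → x=-3. Stack: []
LOAD_FAST_LOAD_FAST i,i → push 1,1. Stack: [1, 1]
BINARY_OP + → 1 + 1 = 2. Stack: [2]
STORE_FAST x → x=2. Stack: []
LOAD_FAST x → push 2. Stack: [2]
LOAD_CONST → push 3. Stack: [2, 3]
BINARY_OP >> → 2 >> 3 = 0. Stack: [0]
STORE_FAST x → x=0. Stack: []
LOAD_FAST i → push 1. Stack: [1]
LOAD_CONST → push 1. Stack: [1, 1]
BINARY_OP + → 1 + 1 = 2. Stack: [2]
STORE_FAST i → i=2. Stack: []
LOAD_FAST i → push 2. Stack: [2]
LOAD_CONST → push 3. Stack: [2, 3]
COMPARE_OP bool(<) → 2 vs 3 = True. Stack: [True]
POP_JUMP_IF_FALSE → pop True; no jump. Stack: []
LOAD_FAST_LOAD_FAST x,a → push 0,-3. Stack: [0, -3]
BINARY_OP + → 0 + -3 = -3. Stack: [-3]
STORE_FAST x → x=-3. Stack: []
LOAD_FAST_LOAD_FAST i,i → push 2,2. Stack: [2, 2]
BINARY_OP + → 2 + 2 = 4. Stack: [4]
STORE_FAST x → x=4. Stack: []
LOAD_FAST x → push 4. Stack: [4]
LOAD_CONST → push 3. Stack: [4, 3]
BINARY_OP >> → 4 >> 3 = 0. Stack: [0]
STORE_FAST x → x=0. Stack: []
LOAD_FAST i → push 2. Stack: [2]
LOAD_CONST → push 1. Stack: [2, 1]
BINARY_OP + → 2 + 1 = 3. Stack: [3]
STORE_FAST i → i=3. Stack: []
LOAD_FAST i → push 3. Stack: [3]
LOAD_CONST → push 3. Stack: [3, 3]
COMPARE_OP bool(<) → 3 vs 3 = False. Stack: [False]
POP_JUMP_IF_FALSE → pop False; jump. Stack: []
LOAD_FAST x → push 0. Stack: [0]
RETURN_VALUE → return 0.

0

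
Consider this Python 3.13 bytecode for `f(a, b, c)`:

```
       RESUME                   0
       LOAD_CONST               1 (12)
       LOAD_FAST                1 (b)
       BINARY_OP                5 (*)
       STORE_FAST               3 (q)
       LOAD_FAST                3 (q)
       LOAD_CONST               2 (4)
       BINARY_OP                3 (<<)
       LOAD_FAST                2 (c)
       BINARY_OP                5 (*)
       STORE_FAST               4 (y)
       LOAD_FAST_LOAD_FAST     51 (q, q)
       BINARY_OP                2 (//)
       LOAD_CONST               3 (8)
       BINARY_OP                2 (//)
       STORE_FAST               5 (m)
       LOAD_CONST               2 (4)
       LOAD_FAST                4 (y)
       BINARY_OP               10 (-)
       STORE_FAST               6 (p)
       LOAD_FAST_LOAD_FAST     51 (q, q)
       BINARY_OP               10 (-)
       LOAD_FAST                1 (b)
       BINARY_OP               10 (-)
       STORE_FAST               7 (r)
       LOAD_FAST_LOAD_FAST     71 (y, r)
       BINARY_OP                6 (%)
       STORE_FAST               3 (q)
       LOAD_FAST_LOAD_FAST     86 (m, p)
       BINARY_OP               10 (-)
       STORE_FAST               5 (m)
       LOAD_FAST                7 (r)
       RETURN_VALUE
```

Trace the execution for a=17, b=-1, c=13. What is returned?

1

LOAD_CONST → push 12. Stack: [12]
LOAD_FAST b → push -1. Stack: [12, -1]
BINARY_OP * → 12 * -1 = -12. Stack: [-12]
STORE_FAST q → q=-12. Stack: []
LOAD_FAST q → push -12. Stack: [-12]
LOAD_CONST → push 4. Stack: [-12, 4]
BINARY_OP << → -12 << 4 = -192. Stack: [-192]
LOAD_FAST c → push 13. Stack: [-192, 13]
BINARY_OP * → -192 * 13 = -2496. Stack: [-2496]
STORE_FAST y → y=-2496. Stack: []
LOAD_FAST_LOAD_FAST q,q → push -12,-12. Stack: [-12, -12]
BINARY_OP // → -12 // -12 = 1. Stack: [1]
LOAD_CONST → push 8. Stack: [1, 8]
BINARY_OP // → 1 // 8 = 0. Stack: [0]
STORE_FAST m → m=0. Stack: []
LOAD_CONST → push 4. Stack: [4]
LOAD_FAST y → push -2496. Stack: [4, -2496]
BINARY_OP - → 4 - -2496 = 2500. Stack: [2500]
STORE_FAST p → p=2500. Stack: []
LOAD_FAST_LOAD_FAST q,q → push -12,-12. Stack: [-12, -12]
BINARY_OP - → -12 - -12 = 0. Stack: [0]
LOAD_FAST b → push -1. Stack: [0, -1]
BINARY_OP - → 0 - -1 = 1. Stack: [1]
STORE_FAST r → r=1. Stack: []
LOAD_FAST_LOAD_FAST y,r → push -2496,1. Stack: [-2496, 1]
BINARY_OP % → -2496 % 1 = 0. Stack: [0]
STORE_FAST q → q=0. Stack: []
LOAD_FAST_LOAD_FAST m,p → push 0,2500. Stack: [0, 2500]
BINARY_OP - → 0 - 2500 = -2500. Stack: [-2500]
STORE_FAST m → m=-2500. Stack: []
LOAD_FAST r → push 1. Stack: [1]
RETURN_VALUE → return 1.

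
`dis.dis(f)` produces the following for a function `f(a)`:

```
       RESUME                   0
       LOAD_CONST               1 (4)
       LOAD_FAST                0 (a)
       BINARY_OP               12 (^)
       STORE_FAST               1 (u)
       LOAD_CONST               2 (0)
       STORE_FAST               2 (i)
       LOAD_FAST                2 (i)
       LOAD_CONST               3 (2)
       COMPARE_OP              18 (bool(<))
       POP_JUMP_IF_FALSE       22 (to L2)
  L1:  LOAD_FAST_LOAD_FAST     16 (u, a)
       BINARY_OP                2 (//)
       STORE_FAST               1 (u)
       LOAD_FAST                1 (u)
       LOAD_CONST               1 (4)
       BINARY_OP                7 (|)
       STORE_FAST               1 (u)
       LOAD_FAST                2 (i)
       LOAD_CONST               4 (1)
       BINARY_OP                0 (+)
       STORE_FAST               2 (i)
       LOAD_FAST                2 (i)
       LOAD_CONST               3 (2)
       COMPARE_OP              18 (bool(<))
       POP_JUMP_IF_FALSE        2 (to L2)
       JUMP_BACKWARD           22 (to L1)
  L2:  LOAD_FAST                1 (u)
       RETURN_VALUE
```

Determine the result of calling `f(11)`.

4

LOAD_CONST → push 4. Stack: [4]
LOAD_FAST a → push 11. Stack: [4, 11]
BINARY_OP ^ → 4 ^ 11 = 15. Stack: [15]
STORE_FAST u → u=15. Stack: []
LOAD_CONST → push 0. Stack: [0]
STORE_FAST i → i=0. Stack: []
LOAD_FAST i → push 0. Stack: [0]
LOAD_CONST → push 2. Stack: [0, 2]
COMPARE_OP bool(<) → 0 vs 2 = True. Stack: [True]
POP_JUMP_IF_FALSE → pop True; no jump. Stack: []
LOAD_FAST_LOAD_FAST u,a → push 15,11. Stack: [15, 11]
BINARY_OP // → 15 // 11 = 1. Stack: [1]
STORE_FAST u → u=1. Stack: []
LOAD_FAST u → push 1. Stack: [1]
LOAD_CONST → push 4. Stack: [1, 4]
BINARY_OP | → 1 | 4 = 5. Stack: [5]
STORE_FAST u → u=5. Stack: []
LOAD_FAST i → push 0. Stack: [0]
LOAD_CONST → push 1. Stack: [0, 1]
BINARY_OP + → 0 + 1 = 1. Stack: [1]
STORE_FAST i → i=1. Stack: []
LOAD_FAST i → push 1. Stack: [1]
LOAD_CONST → push 2. Stack: [1, 2]
COMPARE_OP bool(<) → 1 vs 2 = True. Stack: [True]
POP_JUMP_IF_FALSE → pop True; no jump. Stack: []
LOAD_FAST_LOAD_FAST u,a → push 5,11. Stack: [5, 11]
BINARY_OP // → 5 // 11 = 0. Stack: [0]
STORE_FAST u → u=0. Stack: []
LOAD_FAST u → push 0. Stack: [0]
LOAD_CONST → push 4. Stack: [0, 4]
BINARY_OP | → 0 | 4 = 4. Stack: [4]
STORE_FAST u → u=4. Stack: []
LOAD_FAST i → push 1. Stack: [1]
LOAD_CONST → push 1. Stack: [1, 1]
BINARY_OP + → 1 + 1 = 2. Stack: [2]
STORE_FAST i → i=2. Stack: []
LOAD_FAST i → push 2. Stack: [2]
LOAD_CONST → push 2. Stack: [2, 2]
COMPARE_OP bool(<) → 2 vs 2 = False. Stack: [False]
POP_JUMP_IF_FALSE → pop False; jump. Stack: []
LOAD_FAST u → push 4. Stack: [4]
RETURN_VALUE → return 4.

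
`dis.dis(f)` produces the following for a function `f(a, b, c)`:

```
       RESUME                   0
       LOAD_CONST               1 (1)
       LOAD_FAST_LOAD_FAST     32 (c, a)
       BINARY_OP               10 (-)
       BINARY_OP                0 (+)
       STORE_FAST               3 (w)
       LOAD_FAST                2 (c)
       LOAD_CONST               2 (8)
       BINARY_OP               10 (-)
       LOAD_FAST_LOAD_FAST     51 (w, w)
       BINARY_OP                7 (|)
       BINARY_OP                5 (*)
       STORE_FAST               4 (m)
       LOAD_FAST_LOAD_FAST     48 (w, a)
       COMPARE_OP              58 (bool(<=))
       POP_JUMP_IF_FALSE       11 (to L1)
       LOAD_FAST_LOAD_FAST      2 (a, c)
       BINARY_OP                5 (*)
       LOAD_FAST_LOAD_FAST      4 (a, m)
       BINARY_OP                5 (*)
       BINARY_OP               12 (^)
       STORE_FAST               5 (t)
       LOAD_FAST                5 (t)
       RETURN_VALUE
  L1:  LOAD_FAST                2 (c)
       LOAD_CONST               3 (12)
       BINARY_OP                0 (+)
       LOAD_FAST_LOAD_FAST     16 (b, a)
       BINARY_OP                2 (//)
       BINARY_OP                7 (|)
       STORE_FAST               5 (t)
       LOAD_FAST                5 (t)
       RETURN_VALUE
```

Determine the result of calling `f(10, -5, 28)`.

-1

LOAD_CONST → push 1. Stack: [1]
LOAD_FAST_LOAD_FAST c,a → push 28,10. Stack: [1, 28, 10]
BINARY_OP - → 28 - 10 = 18. Stack: [1, 18]
BINARY_OP + → 1 + 18 = 19. Stack: [19]
STORE_FAST w → w=19. Stack: []
LOAD_FAST c → push 28. Stack: [28]
LOAD_CONST → push 8. Stack: [28, 8]
BINARY_OP - → 28 - 8 = 20. Stack: [20]
LOAD_FAST_LOAD_FAST w,w → push 19,19. Stack: [20, 19, 19]
BINARY_OP | → 19 | 19 = 19. Stack: [20, 19]
BINARY_OP * → 20 * 19 = 380. Stack: [380]
STORE_FAST m → m=380. Stack: []
LOAD_FAST_LOAD_FAST w,a → push 19,10. Stack: [19, 10]
COMPARE_OP bool(<=) → 19 vs 10 = False. Stack: [False]
POP_JUMP_IF_FALSE → pop False; jump. Stack: []
LOAD_FAST c → push 28. Stack: [28]
LOAD_CONST → push 12. Stack: [28, 12]
BINARY_OP + → 28 + 12 = 40. Stack: [40]
LOAD_FAST_LOAD_FAST b,a → push -5,10. Stack: [40, -5, 10]
BINARY_OP // → -5 // 10 = -1. Stack: [40, -1]
BINARY_OP | → 40 | -1 = -1. Stack: [-1]
STORE_FAST t → t=-1. Stack: []
LOAD_FAST t → push -1. Stack: [-1]
RETURN_VALUE → return -1.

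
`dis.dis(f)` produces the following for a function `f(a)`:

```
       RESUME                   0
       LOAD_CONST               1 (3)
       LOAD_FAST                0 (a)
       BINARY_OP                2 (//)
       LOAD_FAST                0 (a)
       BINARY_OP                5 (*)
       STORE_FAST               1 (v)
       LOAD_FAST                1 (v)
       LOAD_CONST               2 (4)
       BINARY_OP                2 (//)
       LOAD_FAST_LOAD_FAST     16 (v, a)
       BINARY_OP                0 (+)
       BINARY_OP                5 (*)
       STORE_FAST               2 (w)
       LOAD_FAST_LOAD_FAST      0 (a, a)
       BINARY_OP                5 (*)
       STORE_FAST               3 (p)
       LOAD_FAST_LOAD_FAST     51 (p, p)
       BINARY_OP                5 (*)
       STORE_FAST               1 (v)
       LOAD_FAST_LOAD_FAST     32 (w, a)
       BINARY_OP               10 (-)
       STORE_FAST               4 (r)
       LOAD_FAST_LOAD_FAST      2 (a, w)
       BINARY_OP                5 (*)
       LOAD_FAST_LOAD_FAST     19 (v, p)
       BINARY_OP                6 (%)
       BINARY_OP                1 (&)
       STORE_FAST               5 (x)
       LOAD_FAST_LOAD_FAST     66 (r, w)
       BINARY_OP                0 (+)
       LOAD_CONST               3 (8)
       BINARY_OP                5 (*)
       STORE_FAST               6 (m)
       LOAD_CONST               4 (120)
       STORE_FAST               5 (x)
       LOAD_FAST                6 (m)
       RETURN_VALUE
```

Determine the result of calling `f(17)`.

-136

LOAD_CONST → push 3. Stack: [3]
LOAD_FAST a → push 17. Stack: [3, 17]
BINARY_OP // → 3 // 17 = 0. Stack: [0]
LOAD_FAST a → push 17. Stack: [0, 17]
BINARY_OP * → 0 * 17 = 0. Stack: [0]
STORE_FAST v → v=0. Stack: []
LOAD_FAST v → push 0. Stack: [0]
LOAD_CONST → push 4. Stack: [0, 4]
BINARY_OP // → 0 // 4 = 0. Stack: [0]
LOAD_FAST_LOAD_FAST v,a → push 0,17. Stack: [0, 0, 17]
BINARY_OP + → 0 + 17 = 17. Stack: [0, 17]
BINARY_OP * → 0 * 17 = 0. Stack: [0]
STORE_FAST w → w=0. Stack: []
LOAD_FAST_LOAD_FAST a,a → push 17,17. Stack: [17, 17]
BINARY_OP * → 17 * 17 = 289. Stack: [289]
STORE_FAST p → p=289. Stack: []
LOAD_FAST_LOAD_FAST p,p → push 289,289. Stack: [289, 289]
BINARY_OP * → 289 * 289 = 83521. Stack: [83521]
STORE_FAST v → v=83521. Stack: []
LOAD_FAST_LOAD_FAST w,a → push 0,17. Stack: [0, 17]
BINARY_OP - → 0 - 17 = -17. Stack: [-17]
STORE_FAST r → r=-17. Stack: []
LOAD_FAST_LOAD_FAST a,w → push 17,0. Stack: [17, 0]
BINARY_OP * → 17 * 0 = 0. Stack: [0]
LOAD_FAST_LOAD_FAST v,p → push 83521,289. Stack: [0, 83521, 289]
BINARY_OP % → 83521 % 289 = 0. Stack: [0, 0]
BINARY_OP & → 0 & 0 = 0. Stack: [0]
STORE_FAST x → x=0. Stack: []
LOAD_FAST_LOAD_FAST r,w → push -17,0. Stack: [-17, 0]
BINARY_OP + → -17 + 0 = -17. Stack: [-17]
LOAD_CONST → push 8. Stack: [-17, 8]
BINARY_OP * → -17 * 8 = -136. Stack: [-136]
STORE_FAST m → m=-136. Stack: []
LOAD_CONST → push 120. Stack: [120]
STORE_FAST x → x=120. Stack: []
LOAD_FAST m → push -136. Stack: [-136]
RETURN_VALUE → return -136.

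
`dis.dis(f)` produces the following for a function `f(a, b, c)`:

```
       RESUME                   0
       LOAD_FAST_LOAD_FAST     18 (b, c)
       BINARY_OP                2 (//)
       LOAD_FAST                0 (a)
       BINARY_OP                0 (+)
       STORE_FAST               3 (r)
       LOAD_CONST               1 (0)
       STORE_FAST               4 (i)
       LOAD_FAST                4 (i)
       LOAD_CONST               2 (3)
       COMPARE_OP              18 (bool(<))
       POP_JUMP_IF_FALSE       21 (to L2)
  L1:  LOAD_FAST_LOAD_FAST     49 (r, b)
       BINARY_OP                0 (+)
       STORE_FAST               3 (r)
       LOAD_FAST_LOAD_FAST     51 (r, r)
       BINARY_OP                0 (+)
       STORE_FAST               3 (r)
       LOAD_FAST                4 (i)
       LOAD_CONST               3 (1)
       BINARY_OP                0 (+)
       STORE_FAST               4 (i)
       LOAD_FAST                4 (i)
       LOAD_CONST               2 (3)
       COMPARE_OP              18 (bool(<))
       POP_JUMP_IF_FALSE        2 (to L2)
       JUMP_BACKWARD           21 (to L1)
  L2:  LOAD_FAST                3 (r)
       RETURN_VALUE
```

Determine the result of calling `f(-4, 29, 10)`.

LOAD_FAST_LOAD_FAST b,c → push 29,10. Stack: [29, 10]
BINARY_OP // → 29 // 10 = 2. Stack: [2]
LOAD_FAST a → push -4. Stack: [2, -4]
BINARY_OP + → 2 + -4 = -2. Stack: [-2]
STORE_FAST r → r=-2. Stack: []
LOAD_CONST → push 0. Stack: [0]
STORE_FAST i → i=0. Stack: []
LOAD_FAST i → push 0. Stack: [0]
LOAD_CONST → push 3. Stack: [0, 3]
COMPARE_OP bool(<) → 0 vs 3 = True. Stack: [True]
POP_JUMP_IF_FALSE → pop True; no jump. Stack: []
LOAD_FAST_LOAD_FAST r,b → push -2,29. Stack: [-2, 29]
BINARY_OP + → -2 + 29 = 27. Stack: [27]
STORE_FAST r → r=27. Stack: []
LOAD_FAST_LOAD_FAST r,r → push 27,27. Stack: [27, 27]
BINARY_OP + → 27 + 27 = 54. Stack: [54]
STORE_FAST r → r=54. Stack: []
LOAD_FAST i → push 0. Stack: [0]
LOAD_CONST → push 1. Stack: [0, 1]
BINARY_OP + → 0 + 1 = 1. Stack: [1]
STORE_FAST i → i=1. Stack: []
LOAD_FAST i → push 1. Stack: [1]
LOAD_CONST → push 3. Stack: [1, 3]
COMPARE_OP bool(<) → 1 vs 3 = True. Stack: [True]
POP_JUMP_IF_FALSE → pop True; no jump. Stack: []
LOAD_FAST_LOAD_FAST r,b → push 54,29. Stack: [54, 29]
BINARY_OP + → 54 + 29 = 83. Stack: [83]
STORE_FAST r → r=83. Stack: []
LOAD_FAST_LOAD_FAST r,r → push 83,83. Stack: [83, 83]
BINARY_OP + → 83 + 83 = 166. Stack: [166]
STORE_FAST r → r=166. Stack: []
LOAD_FAST i → push 1. Stack: [1]
LOAD_CONST → push 1. Stack: [1, 1]
BINARY_OP + → 1 + 1 = 2. Stack: [2]
STORE_FAST i → i=2. Stack: []
LOAD_FAST i → push 2. Stack: [2]
LOAD_CONST → push 3. Stack: [2, 3]
COMPARE_OP bool(<) → 2 vs 3 = True. Stack: [True]
POP_JUMP_IF_FALSE → pop True; no jump. Stack: []
LOAD_FAST_LOAD_FAST r,b → push 166,29. Stack: [166, 29]
BINARY_OP + → 166 + 29 = 195. Stack: [195]
STORE_FAST r → r=195. Stack: []
LOAD_FAST_LOAD_FAST r,r → push 195,195. Stack: [195, 195]
BINARY_OP + → 195 + 195 = 390. Stack: [390]
STORE_FAST r → r=390. Stack: []
LOAD_FAST i → push 2. Stack: [2]
LOAD_CONST → push 1. Stack: [2, 1]
BINARY_OP + → 2 + 1 = 3. Stack: [3]
STORE_FAST i → i=3. Stack: []
LOAD_FAST i → push 3. Stack: [3]
LOAD_CONST → push 3. Stack: [3, 3]
COMPARE_OP bool(<) → 3 vs 3 = False. Stack: [False]
POP_JUMP_IF_FALSE → pop False; jump. Stack: []
LOAD_FAST r → push 390. Stack: [390]
RETURN_VALUE → return 390.

390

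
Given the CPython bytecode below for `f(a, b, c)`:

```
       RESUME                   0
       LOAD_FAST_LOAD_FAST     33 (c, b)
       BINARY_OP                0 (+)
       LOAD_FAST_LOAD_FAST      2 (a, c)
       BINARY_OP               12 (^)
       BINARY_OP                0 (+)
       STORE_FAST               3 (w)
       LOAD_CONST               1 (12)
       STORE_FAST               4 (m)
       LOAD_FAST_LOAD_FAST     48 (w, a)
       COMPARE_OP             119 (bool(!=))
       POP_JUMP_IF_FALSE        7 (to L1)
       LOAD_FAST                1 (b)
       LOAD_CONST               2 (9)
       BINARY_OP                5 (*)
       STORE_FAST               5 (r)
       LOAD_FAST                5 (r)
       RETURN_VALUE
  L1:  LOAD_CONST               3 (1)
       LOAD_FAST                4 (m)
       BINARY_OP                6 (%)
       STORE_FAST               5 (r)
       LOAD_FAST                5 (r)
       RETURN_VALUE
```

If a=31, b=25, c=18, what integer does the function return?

LOAD_FAST_LOAD_FAST c,b → push 18,25. Stack: [18, 25]
BINARY_OP + → 18 + 25 = 43. Stack: [43]
LOAD_FAST_LOAD_FAST a,c → push 31,18. Stack: [43, 31, 18]
BINARY_OP ^ → 31 ^ 18 = 13. Stack: [43, 13]
BINARY_OP + → 43 + 13 = 56. Stack: [56]
STORE_FAST w → w=56. Stack: []
LOAD_CONST → push 12. Stack: [12]
STORE_FAST m → m=12. Stack: []
LOAD_FAST_LOAD_FAST w,a → push 56,31. Stack: [56, 31]
COMPARE_OP bool(!=) → 56 vs 31 = True. Stack: [True]
POP_JUMP_IF_FALSE → pop True; no jump. Stack: []
LOAD_FAST b → push 25. Stack: [25]
LOAD_CONST → push 9. Stack: [25, 9]
BINARY_OP * → 25 * 9 = 225. Stack: [225]
STORE_FAST r → r=225. Stack: []
LOAD_FAST r → push 225. Stack: [225]
RETURN_VALUE → return 225.

225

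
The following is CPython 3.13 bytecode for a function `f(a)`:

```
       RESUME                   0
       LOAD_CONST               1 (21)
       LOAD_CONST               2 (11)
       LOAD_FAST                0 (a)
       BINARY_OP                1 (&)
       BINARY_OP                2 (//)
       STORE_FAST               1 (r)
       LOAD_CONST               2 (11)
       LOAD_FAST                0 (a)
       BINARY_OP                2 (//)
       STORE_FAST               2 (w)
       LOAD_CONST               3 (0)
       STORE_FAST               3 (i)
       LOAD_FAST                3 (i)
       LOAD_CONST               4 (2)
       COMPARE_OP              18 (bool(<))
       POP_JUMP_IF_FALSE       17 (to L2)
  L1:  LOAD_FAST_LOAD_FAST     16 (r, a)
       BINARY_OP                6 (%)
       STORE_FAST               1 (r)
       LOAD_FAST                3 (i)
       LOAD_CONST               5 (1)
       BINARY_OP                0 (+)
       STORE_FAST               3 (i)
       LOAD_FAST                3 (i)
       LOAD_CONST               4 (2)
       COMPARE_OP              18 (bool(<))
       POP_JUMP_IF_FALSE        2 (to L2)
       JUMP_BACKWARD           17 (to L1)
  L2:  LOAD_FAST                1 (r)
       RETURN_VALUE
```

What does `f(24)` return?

LOAD_CONST → push 21. Stack: [21]
LOAD_CONST → push 11. Stack: [21, 11]
LOAD_FAST a → push 24. Stack: [21, 11, 24]
BINARY_OP & → 11 & 24 = 8. Stack: [21, 8]
BINARY_OP // → 21 // 8 = 2. Stack: [2]
STORE_FAST r → r=2. Stack: []
LOAD_CONST → push 11. Stack: [11]
LOAD_FAST a → push 24. Stack: [11, 24]
BINARY_OP // → 11 // 24 = 0. Stack: [0]
STORE_FAST w → w=0. Stack: []
LOAD_CONST → push 0. Stack: [0]
STORE_FAST i → i=0. Stack: []
LOAD_FAST i → push 0. Stack: [0]
LOAD_CONST → push 2. Stack: [0, 2]
COMPARE_OP bool(<) → 0 vs 2 = True. Stack: [True]
POP_JUMP_IF_FALSE → pop True; no jump. Stack: []
LOAD_FAST_LOAD_FAST r,a → push 2,24. Stack: [2, 24]
BINARY_OP % → 2 % 24 = 2. Stack: [2]
STORE_FAST r → r=2. Stack: []
LOAD_FAST i → push 0. Stack: [0]
LOAD_CONST → push 1. Stack: [0, 1]
BINARY_OP + → 0 + 1 = 1. Stack: [1]
STORE_FAST i → i=1. Stack: []
LOAD_FAST i → push 1. Stack: [1]
LOAD_CONST → push 2. Stack: [1, 2]
COMPARE_OP bool(<) → 1 vs 2 = True. Stack: [True]
POP_JUMP_IF_FALSE → pop True; no jump. Stack: []
LOAD_FAST_LOAD_FAST r,a → push 2,24. Stack: [2, 24]
BINARY_OP % → 2 % 24 = 2. Stack: [2]
STORE_FAST r → r=2. Stack: []
LOAD_FAST i → push 1. Stack: [1]
LOAD_CONST → push 1. Stack: [1, 1]
BINARY_OP + → 1 + 1 = 2. Stack: [2]
STORE_FAST i → i=2. Stack: []
LOAD_FAST i → push 2. Stack: [2]
LOAD_CONST → push 2. Stack: [2, 2]
COMPARE_OP bool(<) → 2 vs 2 = False. Stack: [False]
POP_JUMP_IF_FALSE → pop False; jump. Stack: []
LOAD_FAST r → push 2. Stack: [2]
RETURN_VALUE → return 2.

2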